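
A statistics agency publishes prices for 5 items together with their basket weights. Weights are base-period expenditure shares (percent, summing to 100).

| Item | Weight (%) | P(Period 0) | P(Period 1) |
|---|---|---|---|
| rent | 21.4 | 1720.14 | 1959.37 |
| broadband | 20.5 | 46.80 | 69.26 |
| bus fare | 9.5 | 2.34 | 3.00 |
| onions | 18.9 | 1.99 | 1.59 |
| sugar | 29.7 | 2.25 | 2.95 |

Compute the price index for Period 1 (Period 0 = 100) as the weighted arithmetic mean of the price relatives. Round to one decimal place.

rent: 21.4 × (1959.37/1720.14) = 21.4 × 1.139076 = 24.3762
broadband: 20.5 × (69.26/46.80) = 20.5 × 1.479915 = 30.3382
bus fare: 9.5 × (3.00/2.34) = 9.5 × 1.282051 = 12.1795
onions: 18.9 × (1.59/1.99) = 18.9 × 0.798995 = 15.1010
sugar: 29.7 × (2.95/2.25) = 29.7 × 1.311111 = 38.9400
Index = Σ wᵢ·(p₁ᵢ/p₀ᵢ) = 24.3762 + 30.3382 + 12.1795 + 15.1010 + 38.9400 = 120.9350

120.9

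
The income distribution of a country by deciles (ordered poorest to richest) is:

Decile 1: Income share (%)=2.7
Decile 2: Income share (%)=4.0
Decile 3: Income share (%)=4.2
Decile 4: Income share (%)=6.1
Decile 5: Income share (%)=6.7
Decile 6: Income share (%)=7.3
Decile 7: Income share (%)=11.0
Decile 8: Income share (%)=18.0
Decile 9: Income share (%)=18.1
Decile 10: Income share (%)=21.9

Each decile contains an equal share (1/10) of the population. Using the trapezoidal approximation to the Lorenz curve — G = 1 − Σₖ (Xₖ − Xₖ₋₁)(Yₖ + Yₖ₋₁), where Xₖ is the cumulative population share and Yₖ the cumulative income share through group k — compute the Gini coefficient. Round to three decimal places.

0.356

Cumulative income shares Yₖ: 0.0270, 0.0670, 0.1090, 0.1700, 0.2370, 0.3100, 0.4200, 0.6000, 0.7810, 1.0000
Σ (Xₖ−Xₖ₋₁)(Yₖ+Yₖ₋₁) = (1/10)(0.0270+0.0000) + (1/10)(0.0670+0.0270) + (1/10)(0.1090+0.0670) + (1/10)(0.1700+0.1090) + (1/10)(0.2370+0.1700) + (1/10)(0.3100+0.2370) + (1/10)(0.4200+0.3100) + (1/10)(0.6000+0.4200) + (1/10)(0.7810+0.6000) + (1/10)(1.0000+0.7810)
  = 0.0027 + 0.0094 + 0.0176 + 0.0279 + 0.0407 + 0.0547 + 0.0730 + 0.1020 + 0.1381 + 0.1781 = 0.6442
G = 1 − 0.6442 = 0.3558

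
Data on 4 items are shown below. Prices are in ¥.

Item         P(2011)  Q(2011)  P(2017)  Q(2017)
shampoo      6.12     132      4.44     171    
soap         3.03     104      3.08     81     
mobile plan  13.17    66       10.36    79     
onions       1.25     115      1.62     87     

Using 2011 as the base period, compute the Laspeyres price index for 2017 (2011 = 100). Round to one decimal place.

Laspeyres price index uses base-period quantities as weights.
ΣP(2017)·Q(2011) = 4.44×132 + 3.08×104 + 10.36×66 + 1.62×115 = 586.08 + 320.32 + 683.76 + 186.3 = 1776.46
ΣP(2011)·Q(2011) = 6.12×132 + 3.03×104 + 13.17×66 + 1.25×115 = 807.84 + 315.12 + 869.22 + 143.75 = 2135.93
Index = 1776.46 / 2135.93 × 100 = 83.1703

83.2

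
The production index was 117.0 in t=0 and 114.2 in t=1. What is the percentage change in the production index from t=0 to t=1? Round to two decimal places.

-2.39%

Change = (114.2 − 117.0) / 117.0 × 100
       = -2.8 / 117.0 × 100 = -2.3932%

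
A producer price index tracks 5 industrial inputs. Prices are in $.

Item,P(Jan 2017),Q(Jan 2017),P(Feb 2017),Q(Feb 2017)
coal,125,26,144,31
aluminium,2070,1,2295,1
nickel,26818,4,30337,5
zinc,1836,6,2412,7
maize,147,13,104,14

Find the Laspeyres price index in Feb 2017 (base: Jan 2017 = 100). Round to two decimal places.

Laspeyres price index uses base-period quantities as weights.
ΣP(Feb 2017)·Q(Jan 2017) = 144×26 + 2295×1 + 30337×4 + 2412×6 + 104×13 = 3744 + 2295 + 121348 + 14472 + 1352 = 143211
ΣP(Jan 2017)·Q(Jan 2017) = 125×26 + 2070×1 + 26818×4 + 1836×6 + 147×13 = 3250 + 2070 + 107272 + 11016 + 1911 = 125519
Index = 143211 / 125519 × 100 = 114.0951

114.10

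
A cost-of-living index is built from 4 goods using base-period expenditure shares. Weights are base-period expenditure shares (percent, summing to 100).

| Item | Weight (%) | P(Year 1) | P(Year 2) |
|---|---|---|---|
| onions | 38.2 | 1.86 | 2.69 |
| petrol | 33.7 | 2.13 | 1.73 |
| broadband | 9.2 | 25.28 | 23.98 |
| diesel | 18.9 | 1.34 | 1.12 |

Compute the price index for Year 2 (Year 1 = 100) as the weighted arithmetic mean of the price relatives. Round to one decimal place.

onions: 38.2 × (2.69/1.86) = 38.2 × 1.446237 = 55.2462
petrol: 33.7 × (1.73/2.13) = 33.7 × 0.812207 = 27.3714
broadband: 9.2 × (23.98/25.28) = 9.2 × 0.948576 = 8.7269
diesel: 18.9 × (1.12/1.34) = 18.9 × 0.835821 = 15.7970
Index = Σ wᵢ·(p₁ᵢ/p₀ᵢ) = 55.2462 + 27.3714 + 8.7269 + 15.7970 = 107.1415

107.1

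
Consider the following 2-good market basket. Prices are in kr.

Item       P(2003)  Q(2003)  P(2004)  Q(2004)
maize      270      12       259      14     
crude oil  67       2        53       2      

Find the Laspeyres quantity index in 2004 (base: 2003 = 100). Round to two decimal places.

Laspeyres quantity index uses base-period prices as weights.
ΣP(2003)·Q(2004) = 270×14 + 67×2 = 3780 + 134 = 3914
ΣP(2003)·Q(2003) = 270×12 + 67×2 = 3240 + 134 = 3374
Index = 3914 / 3374 × 100 = 116.0047

116.00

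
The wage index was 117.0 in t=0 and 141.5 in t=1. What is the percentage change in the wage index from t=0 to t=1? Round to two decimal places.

20.94%

Change = (141.5 − 117.0) / 117.0 × 100
       = 24.5 / 117.0 × 100 = 20.9402%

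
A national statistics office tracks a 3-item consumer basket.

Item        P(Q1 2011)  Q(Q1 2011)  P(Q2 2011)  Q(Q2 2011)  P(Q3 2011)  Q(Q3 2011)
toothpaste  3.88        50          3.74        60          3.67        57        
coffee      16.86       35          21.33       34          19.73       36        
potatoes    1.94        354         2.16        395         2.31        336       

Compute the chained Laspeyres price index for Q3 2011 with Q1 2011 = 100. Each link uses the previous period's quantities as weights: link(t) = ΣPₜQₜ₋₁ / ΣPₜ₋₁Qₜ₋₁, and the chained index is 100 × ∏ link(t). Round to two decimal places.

115.50

Link Q1 2011→Q2 2011:
ΣP(Q2 2011)Q(Q1 2011) = 3.74×50 + 21.33×35 + 2.16×354 = 187 + 746.55 + 764.64 = 1698.19
ΣP(Q1 2011)Q(Q1 2011) = 3.88×50 + 16.86×35 + 1.94×354 = 194 + 590.1 + 686.76 = 1470.86
link = 1698.19/1470.86 = 1.154556
Link Q2 2011→Q3 2011:
ΣP(Q3 2011)Q(Q2 2011) = 3.67×60 + 19.73×34 + 2.31×395 = 220.2 + 670.82 + 912.45 = 1803.47
ΣP(Q2 2011)Q(Q2 2011) = 3.74×60 + 21.33×34 + 2.16×395 = 224.4 + 725.22 + 853.2 = 1802.82
link = 1803.47/1802.82 = 1.000361
Chained index = 100 × 1.154556 × 1.000361 = 115.4972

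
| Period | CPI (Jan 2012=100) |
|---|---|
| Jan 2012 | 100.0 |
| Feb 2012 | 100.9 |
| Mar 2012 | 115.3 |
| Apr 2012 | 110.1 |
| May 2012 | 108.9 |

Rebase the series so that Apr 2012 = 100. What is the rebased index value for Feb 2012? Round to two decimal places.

91.64

Rebased(Feb 2012) = 100.9 / 110.1 × 100 = 91.6440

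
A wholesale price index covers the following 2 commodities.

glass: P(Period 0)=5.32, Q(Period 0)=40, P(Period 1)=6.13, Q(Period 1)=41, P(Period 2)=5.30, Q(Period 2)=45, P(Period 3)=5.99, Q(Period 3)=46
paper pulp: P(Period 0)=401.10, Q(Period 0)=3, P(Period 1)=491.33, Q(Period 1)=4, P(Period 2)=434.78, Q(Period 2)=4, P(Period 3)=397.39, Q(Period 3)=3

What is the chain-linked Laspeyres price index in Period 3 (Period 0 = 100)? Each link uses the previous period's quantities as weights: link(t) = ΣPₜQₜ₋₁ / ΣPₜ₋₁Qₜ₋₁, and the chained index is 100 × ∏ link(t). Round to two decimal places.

Link Period 0→Period 1:
ΣP(Period 1)Q(Period 0) = 6.13×40 + 491.33×3 = 245.2 + 1473.99 = 1719.19
ΣP(Period 0)Q(Period 0) = 5.32×40 + 401.10×3 = 212.8 + 1203.3 = 1416.1
link = 1719.19/1416.1 = 1.214031
Link Period 1→Period 2:
ΣP(Period 2)Q(Period 1) = 5.30×41 + 434.78×4 = 217.3 + 1739.12 = 1956.42
ΣP(Period 1)Q(Period 1) = 6.13×41 + 491.33×4 = 251.33 + 1965.32 = 2216.65
link = 1956.42/2216.65 = 0.882602
Link Period 2→Period 3:
ΣP(Period 3)Q(Period 2) = 5.99×45 + 397.39×4 = 269.55 + 1589.56 = 1859.11
ΣP(Period 2)Q(Period 2) = 5.30×45 + 434.78×4 = 238.5 + 1739.12 = 1977.62
link = 1859.11/1977.62 = 0.940074
Chained index = 100 × 1.214031 × 0.882602 × 0.940074 = 100.7296

100.73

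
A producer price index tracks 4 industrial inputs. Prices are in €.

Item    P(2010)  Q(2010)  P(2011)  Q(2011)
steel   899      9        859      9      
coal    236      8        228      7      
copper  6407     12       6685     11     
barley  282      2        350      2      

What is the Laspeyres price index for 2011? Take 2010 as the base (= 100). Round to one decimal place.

103.5

Laspeyres price index uses base-period quantities as weights.
ΣP(2011)·Q(2010) = 859×9 + 228×8 + 6685×12 + 350×2 = 7731 + 1824 + 80220 + 700 = 90475
ΣP(2010)·Q(2010) = 899×9 + 236×8 + 6407×12 + 282×2 = 8091 + 1888 + 76884 + 564 = 87427
Index = 90475 / 87427 × 100 = 103.4863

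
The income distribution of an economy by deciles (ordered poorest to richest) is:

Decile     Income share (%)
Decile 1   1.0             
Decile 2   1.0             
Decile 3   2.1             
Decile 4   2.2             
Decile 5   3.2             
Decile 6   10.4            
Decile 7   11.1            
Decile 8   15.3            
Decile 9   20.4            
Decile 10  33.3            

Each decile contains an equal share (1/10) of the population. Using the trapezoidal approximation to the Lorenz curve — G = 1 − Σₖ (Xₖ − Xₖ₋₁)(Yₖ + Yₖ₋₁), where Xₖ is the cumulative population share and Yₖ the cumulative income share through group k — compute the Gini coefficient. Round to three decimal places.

Cumulative income shares Yₖ: 0.0100, 0.0200, 0.0410, 0.0630, 0.0950, 0.1990, 0.3100, 0.4630, 0.6670, 1.0000
Σ (Xₖ−Xₖ₋₁)(Yₖ+Yₖ₋₁) = (1/10)(0.0100+0.0000) + (1/10)(0.0200+0.0100) + (1/10)(0.0410+0.0200) + (1/10)(0.0630+0.0410) + (1/10)(0.0950+0.0630) + (1/10)(0.1990+0.0950) + (1/10)(0.3100+0.1990) + (1/10)(0.4630+0.3100) + (1/10)(0.6670+0.4630) + (1/10)(1.0000+0.6670)
  = 0.0010 + 0.0030 + 0.0061 + 0.0104 + 0.0158 + 0.0294 + 0.0509 + 0.0773 + 0.1130 + 0.1667 = 0.4736
G = 1 − 0.4736 = 0.5264

0.526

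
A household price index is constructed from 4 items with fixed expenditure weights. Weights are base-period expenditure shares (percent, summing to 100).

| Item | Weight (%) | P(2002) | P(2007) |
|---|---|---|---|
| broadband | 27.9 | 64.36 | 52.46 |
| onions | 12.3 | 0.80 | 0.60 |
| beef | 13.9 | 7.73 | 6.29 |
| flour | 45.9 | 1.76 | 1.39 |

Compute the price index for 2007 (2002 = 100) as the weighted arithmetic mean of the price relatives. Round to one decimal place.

broadband: 27.9 × (52.46/64.36) = 27.9 × 0.815103 = 22.7414
onions: 12.3 × (0.60/0.80) = 12.3 × 0.750000 = 9.2250
beef: 13.9 × (6.29/7.73) = 13.9 × 0.813713 = 11.3106
flour: 45.9 × (1.39/1.76) = 45.9 × 0.789773 = 36.2506
Index = Σ wᵢ·(p₁ᵢ/p₀ᵢ) = 22.7414 + 9.2250 + 11.3106 + 36.2506 = 79.5275

79.5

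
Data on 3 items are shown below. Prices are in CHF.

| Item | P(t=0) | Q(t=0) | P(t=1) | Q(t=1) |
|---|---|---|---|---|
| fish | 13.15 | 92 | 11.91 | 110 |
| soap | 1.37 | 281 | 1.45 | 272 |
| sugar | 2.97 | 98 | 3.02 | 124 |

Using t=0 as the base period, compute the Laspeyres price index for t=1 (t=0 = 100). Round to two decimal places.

95.40

Laspeyres price index uses base-period quantities as weights.
ΣP(t=1)·Q(t=0) = 11.91×92 + 1.45×281 + 3.02×98 = 1095.72 + 407.45 + 295.96 = 1799.13
ΣP(t=0)·Q(t=0) = 13.15×92 + 1.37×281 + 2.97×98 = 1209.8 + 384.97 + 291.06 = 1885.83
Index = 1799.13 / 1885.83 × 100 = 95.4026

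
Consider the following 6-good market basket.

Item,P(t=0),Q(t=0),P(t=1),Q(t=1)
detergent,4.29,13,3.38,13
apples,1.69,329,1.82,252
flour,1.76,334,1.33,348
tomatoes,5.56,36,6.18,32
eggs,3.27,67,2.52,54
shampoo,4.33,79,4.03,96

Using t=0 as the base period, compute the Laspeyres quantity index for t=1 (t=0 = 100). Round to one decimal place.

Laspeyres quantity index uses base-period prices as weights.
ΣP(t=0)·Q(t=1) = 4.29×13 + 1.69×252 + 1.76×348 + 5.56×32 + 3.27×54 + 4.33×96 = 55.77 + 425.88 + 612.48 + 177.92 + 176.58 + 415.68 = 1864.31
ΣP(t=0)·Q(t=0) = 4.29×13 + 1.69×329 + 1.76×334 + 5.56×36 + 3.27×67 + 4.33×79 = 55.77 + 556.01 + 587.84 + 200.16 + 219.09 + 342.07 = 1960.94
Index = 1864.31 / 1960.94 × 100 = 95.0723

95.1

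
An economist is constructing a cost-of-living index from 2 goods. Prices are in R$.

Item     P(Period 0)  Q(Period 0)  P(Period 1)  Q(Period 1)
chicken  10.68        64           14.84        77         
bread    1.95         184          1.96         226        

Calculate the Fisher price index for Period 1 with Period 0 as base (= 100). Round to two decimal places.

Laspeyres component (base-period weights):
ΣP(Period 1)Q(Period 0) = 14.84×64 + 1.96×184 = 949.76 + 360.64 = 1310.4
ΣP(Period 0)Q(Period 0) = 10.68×64 + 1.95×184 = 683.52 + 358.8 = 1042.32
L = 1310.4 / 1042.32 × 100 = 125.7195
Paasche component (current-period weights):
ΣP(Period 1)Q(Period 1) = 14.84×77 + 1.96×226 = 1142.68 + 442.96 = 1585.64
ΣP(Period 0)Q(Period 1) = 10.68×77 + 1.95×226 = 822.36 + 440.7 = 1263.06
P = 1585.64 / 1263.06 × 100 = 125.5396
Fisher = √(L × P) = √(125.7195 × 125.5396) = 125.6295

125.63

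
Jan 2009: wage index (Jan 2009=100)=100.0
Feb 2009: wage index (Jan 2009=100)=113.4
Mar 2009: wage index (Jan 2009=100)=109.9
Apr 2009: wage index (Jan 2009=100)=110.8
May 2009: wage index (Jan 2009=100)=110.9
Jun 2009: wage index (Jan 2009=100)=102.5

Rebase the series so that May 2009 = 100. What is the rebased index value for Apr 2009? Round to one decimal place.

99.9

Rebased(Apr 2009) = 110.8 / 110.9 × 100 = 99.9098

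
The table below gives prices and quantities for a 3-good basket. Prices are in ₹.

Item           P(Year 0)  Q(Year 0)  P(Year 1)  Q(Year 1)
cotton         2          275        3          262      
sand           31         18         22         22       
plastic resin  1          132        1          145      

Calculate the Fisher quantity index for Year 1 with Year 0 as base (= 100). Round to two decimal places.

106.74

Laspeyres component (base-period weights):
ΣP(Year 0)Q(Year 1) = 2×262 + 31×22 + 1×145 = 524 + 682 + 145 = 1351
ΣP(Year 0)Q(Year 0) = 2×275 + 31×18 + 1×132 = 550 + 558 + 132 = 1240
L = 1351 / 1240 × 100 = 108.9516
Paasche component (current-period weights):
ΣP(Year 1)Q(Year 1) = 3×262 + 22×22 + 1×145 = 786 + 484 + 145 = 1415
ΣP(Year 1)Q(Year 0) = 3×275 + 22×18 + 1×132 = 825 + 396 + 132 = 1353
P = 1415 / 1353 × 100 = 104.5824
Fisher = √(L × P) = √(108.9516 × 104.5824) = 106.7447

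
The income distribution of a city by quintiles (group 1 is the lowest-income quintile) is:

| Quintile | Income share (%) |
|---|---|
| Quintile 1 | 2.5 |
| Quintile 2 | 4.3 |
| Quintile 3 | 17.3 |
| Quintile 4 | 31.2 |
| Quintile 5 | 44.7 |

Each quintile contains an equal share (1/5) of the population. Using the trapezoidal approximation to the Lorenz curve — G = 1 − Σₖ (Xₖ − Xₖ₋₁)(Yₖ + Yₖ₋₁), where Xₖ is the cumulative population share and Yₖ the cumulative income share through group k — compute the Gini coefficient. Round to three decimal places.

Cumulative income shares Yₖ: 0.0250, 0.0680, 0.2410, 0.5530, 1.0000
Σ (Xₖ−Xₖ₋₁)(Yₖ+Yₖ₋₁) = (1/5)(0.0250+0.0000) + (1/5)(0.0680+0.0250) + (1/5)(0.2410+0.0680) + (1/5)(0.5530+0.2410) + (1/5)(1.0000+0.5530)
  = 0.0050 + 0.0186 + 0.0618 + 0.1588 + 0.3106 = 0.5548
G = 1 − 0.5548 = 0.4452

0.445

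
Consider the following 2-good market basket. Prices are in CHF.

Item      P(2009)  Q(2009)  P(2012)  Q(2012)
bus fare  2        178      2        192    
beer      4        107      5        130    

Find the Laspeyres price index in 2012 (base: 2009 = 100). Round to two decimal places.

113.65

Laspeyres price index uses base-period quantities as weights.
ΣP(2012)·Q(2009) = 2×178 + 5×107 = 356 + 535 = 891
ΣP(2009)·Q(2009) = 2×178 + 4×107 = 356 + 428 = 784
Index = 891 / 784 × 100 = 113.6480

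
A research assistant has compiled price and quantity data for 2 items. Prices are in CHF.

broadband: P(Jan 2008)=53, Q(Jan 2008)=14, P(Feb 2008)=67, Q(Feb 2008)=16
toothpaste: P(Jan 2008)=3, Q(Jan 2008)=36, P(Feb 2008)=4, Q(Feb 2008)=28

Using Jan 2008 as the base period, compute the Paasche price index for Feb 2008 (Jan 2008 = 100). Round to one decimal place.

127.0

Paasche price index uses current-period quantities as weights.
ΣP(Feb 2008)·Q(Feb 2008) = 67×16 + 4×28 = 1072 + 112 = 1184
ΣP(Jan 2008)·Q(Feb 2008) = 53×16 + 3×28 = 848 + 84 = 932
Index = 1184 / 932 × 100 = 127.0386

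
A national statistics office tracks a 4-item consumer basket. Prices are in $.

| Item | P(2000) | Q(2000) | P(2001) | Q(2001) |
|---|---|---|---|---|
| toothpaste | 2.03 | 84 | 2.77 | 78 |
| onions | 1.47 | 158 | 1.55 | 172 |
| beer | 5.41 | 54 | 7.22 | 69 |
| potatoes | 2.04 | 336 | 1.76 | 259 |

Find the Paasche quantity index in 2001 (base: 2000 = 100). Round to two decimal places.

98.48

Paasche quantity index uses current-period prices as weights.
ΣP(2001)·Q(2001) = 2.77×78 + 1.55×172 + 7.22×69 + 1.76×259 = 216.06 + 266.6 + 498.18 + 455.84 = 1436.68
ΣP(2001)·Q(2000) = 2.77×84 + 1.55×158 + 7.22×54 + 1.76×336 = 232.68 + 244.9 + 389.88 + 591.36 = 1458.82
Index = 1436.68 / 1458.82 × 100 = 98.4823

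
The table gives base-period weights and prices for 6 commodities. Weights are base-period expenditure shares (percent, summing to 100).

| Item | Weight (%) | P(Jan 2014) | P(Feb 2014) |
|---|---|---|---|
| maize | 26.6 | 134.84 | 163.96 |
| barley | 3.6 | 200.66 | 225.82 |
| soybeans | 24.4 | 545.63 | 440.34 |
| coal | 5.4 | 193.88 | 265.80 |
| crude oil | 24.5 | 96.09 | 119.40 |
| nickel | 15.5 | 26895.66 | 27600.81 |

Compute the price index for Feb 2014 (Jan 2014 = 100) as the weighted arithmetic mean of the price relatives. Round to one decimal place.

109.8

maize: 26.6 × (163.96/134.84) = 26.6 × 1.215960 = 32.3445
barley: 3.6 × (225.82/200.66) = 3.6 × 1.125386 = 4.0514
soybeans: 24.4 × (440.34/545.63) = 24.4 × 0.807030 = 19.6915
coal: 5.4 × (265.80/193.88) = 5.4 × 1.370951 = 7.4031
crude oil: 24.5 × (119.40/96.09) = 24.5 × 1.242585 = 30.4433
nickel: 15.5 × (27600.81/26895.66) = 15.5 × 1.026218 = 15.9064
Index = Σ wᵢ·(p₁ᵢ/p₀ᵢ) = 32.3445 + 4.0514 + 19.6915 + 7.4031 + 30.4433 + 15.9064 = 109.8403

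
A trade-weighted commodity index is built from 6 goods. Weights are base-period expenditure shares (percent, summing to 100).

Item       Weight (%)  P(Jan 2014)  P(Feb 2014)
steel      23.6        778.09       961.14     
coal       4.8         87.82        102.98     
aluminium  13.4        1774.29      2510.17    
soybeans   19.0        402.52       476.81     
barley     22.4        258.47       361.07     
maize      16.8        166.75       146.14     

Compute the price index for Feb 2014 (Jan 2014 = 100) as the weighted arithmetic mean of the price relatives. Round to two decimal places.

steel: 23.6 × (961.14/778.09) = 23.6 × 1.235256 = 29.1520
coal: 4.8 × (102.98/87.82) = 4.8 × 1.172626 = 5.6286
aluminium: 13.4 × (2510.17/1774.29) = 13.4 × 1.414746 = 18.9576
soybeans: 19.0 × (476.81/402.52) = 19.0 × 1.184562 = 22.5067
barley: 22.4 × (361.07/258.47) = 22.4 × 1.396951 = 31.2917
maize: 16.8 × (146.14/166.75) = 16.8 × 0.876402 = 14.7236
Index = Σ wᵢ·(p₁ᵢ/p₀ᵢ) = 29.1520 + 5.6286 + 18.9576 + 22.5067 + 31.2917 + 14.7236 = 122.2602

122.26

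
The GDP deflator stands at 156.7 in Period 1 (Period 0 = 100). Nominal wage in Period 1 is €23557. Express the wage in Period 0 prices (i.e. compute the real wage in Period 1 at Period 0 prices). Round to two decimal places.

15033.18

Real = Nominal ÷ (Index/100) = 23557 ÷ (156.7/100)
     = 23557 ÷ 1.567 = 15033.1844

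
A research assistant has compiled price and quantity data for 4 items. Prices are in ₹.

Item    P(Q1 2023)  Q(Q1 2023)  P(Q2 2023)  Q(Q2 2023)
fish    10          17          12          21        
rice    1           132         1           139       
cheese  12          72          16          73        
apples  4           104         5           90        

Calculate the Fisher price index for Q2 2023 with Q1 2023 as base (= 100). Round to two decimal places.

Laspeyres component (base-period weights):
ΣP(Q2 2023)Q(Q1 2023) = 12×17 + 1×132 + 16×72 + 5×104 = 204 + 132 + 1152 + 520 = 2008
ΣP(Q1 2023)Q(Q1 2023) = 10×17 + 1×132 + 12×72 + 4×104 = 170 + 132 + 864 + 416 = 1582
L = 2008 / 1582 × 100 = 126.9279
Paasche component (current-period weights):
ΣP(Q2 2023)Q(Q2 2023) = 12×21 + 1×139 + 16×73 + 5×90 = 252 + 139 + 1168 + 450 = 2009
ΣP(Q1 2023)Q(Q2 2023) = 10×21 + 1×139 + 12×73 + 4×90 = 210 + 139 + 876 + 360 = 1585
P = 2009 / 1585 × 100 = 126.7508
Fisher = √(L × P) = √(126.9279 × 126.7508) = 126.8393

126.84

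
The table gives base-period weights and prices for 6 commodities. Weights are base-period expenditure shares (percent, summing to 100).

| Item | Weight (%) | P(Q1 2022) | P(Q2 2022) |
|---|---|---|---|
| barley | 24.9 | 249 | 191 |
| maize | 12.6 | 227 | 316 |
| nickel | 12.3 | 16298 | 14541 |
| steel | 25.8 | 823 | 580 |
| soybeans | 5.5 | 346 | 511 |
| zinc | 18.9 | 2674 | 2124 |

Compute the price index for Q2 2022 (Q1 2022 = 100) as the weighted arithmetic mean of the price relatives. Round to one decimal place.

barley: 24.9 × (191/249) = 24.9 × 0.767068 = 19.1000
maize: 12.6 × (316/227) = 12.6 × 1.392070 = 17.5401
nickel: 12.3 × (14541/16298) = 12.3 × 0.892195 = 10.9740
steel: 25.8 × (580/823) = 25.8 × 0.704739 = 18.1823
soybeans: 5.5 × (511/346) = 5.5 × 1.476879 = 8.1228
zinc: 18.9 × (2124/2674) = 18.9 × 0.794316 = 15.0126
Index = Σ wᵢ·(p₁ᵢ/p₀ᵢ) = 19.1000 + 17.5401 + 10.9740 + 18.1823 + 8.1228 + 15.0126 = 88.9317

88.9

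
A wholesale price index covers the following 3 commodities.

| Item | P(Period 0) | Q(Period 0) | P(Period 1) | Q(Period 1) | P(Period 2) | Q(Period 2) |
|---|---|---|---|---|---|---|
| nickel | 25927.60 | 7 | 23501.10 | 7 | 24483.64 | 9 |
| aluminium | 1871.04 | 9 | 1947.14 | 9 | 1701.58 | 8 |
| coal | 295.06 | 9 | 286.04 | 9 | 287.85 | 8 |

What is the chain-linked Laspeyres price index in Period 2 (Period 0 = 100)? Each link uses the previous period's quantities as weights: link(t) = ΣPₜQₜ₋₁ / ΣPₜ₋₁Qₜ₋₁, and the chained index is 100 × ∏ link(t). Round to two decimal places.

94.18

Link Period 0→Period 1:
ΣP(Period 1)Q(Period 0) = 23501.10×7 + 1947.14×9 + 286.04×9 = 164507.7 + 17524.26 + 2574.36 = 184606.32
ΣP(Period 0)Q(Period 0) = 25927.60×7 + 1871.04×9 + 295.06×9 = 181493.2 + 16839.36 + 2655.54 = 200988.1
link = 184606.32/200988.1 = 0.918494
Link Period 1→Period 2:
ΣP(Period 2)Q(Period 1) = 24483.64×7 + 1701.58×9 + 287.85×9 = 171385.48 + 15314.22 + 2590.65 = 189290.35
ΣP(Period 1)Q(Period 1) = 23501.10×7 + 1947.14×9 + 286.04×9 = 164507.7 + 17524.26 + 2574.36 = 184606.32
link = 189290.35/184606.32 = 1.025373
Chained index = 100 × 0.918494 × 1.025373 = 94.1799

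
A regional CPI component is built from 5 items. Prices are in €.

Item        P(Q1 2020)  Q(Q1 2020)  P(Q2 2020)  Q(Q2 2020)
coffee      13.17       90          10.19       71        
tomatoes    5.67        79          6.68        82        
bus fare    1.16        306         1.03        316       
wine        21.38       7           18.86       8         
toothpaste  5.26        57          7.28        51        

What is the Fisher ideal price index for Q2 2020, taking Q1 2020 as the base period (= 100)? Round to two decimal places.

Laspeyres component (base-period weights):
ΣP(Q2 2020)Q(Q1 2020) = 10.19×90 + 6.68×79 + 1.03×306 + 18.86×7 + 7.28×57 = 917.1 + 527.72 + 315.18 + 132.02 + 414.96 = 2306.98
ΣP(Q1 2020)Q(Q1 2020) = 13.17×90 + 5.67×79 + 1.16×306 + 21.38×7 + 5.26×57 = 1185.3 + 447.93 + 354.96 + 149.66 + 299.82 = 2437.67
L = 2306.98 / 2437.67 × 100 = 94.6387
Paasche component (current-period weights):
ΣP(Q2 2020)Q(Q2 2020) = 10.19×71 + 6.68×82 + 1.03×316 + 18.86×8 + 7.28×51 = 723.49 + 547.76 + 325.48 + 150.88 + 371.28 = 2118.89
ΣP(Q1 2020)Q(Q2 2020) = 13.17×71 + 5.67×82 + 1.16×316 + 21.38×8 + 5.26×51 = 935.07 + 464.94 + 366.56 + 171.04 + 268.26 = 2205.87
P = 2118.89 / 2205.87 × 100 = 96.0569
Fisher = √(L × P) = √(94.6387 × 96.0569) = 95.3452

95.35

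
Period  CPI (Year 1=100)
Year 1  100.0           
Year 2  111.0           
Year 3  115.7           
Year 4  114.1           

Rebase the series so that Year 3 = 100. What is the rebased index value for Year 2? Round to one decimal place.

Rebased(Year 2) = 111.0 / 115.7 × 100 = 95.9378

95.9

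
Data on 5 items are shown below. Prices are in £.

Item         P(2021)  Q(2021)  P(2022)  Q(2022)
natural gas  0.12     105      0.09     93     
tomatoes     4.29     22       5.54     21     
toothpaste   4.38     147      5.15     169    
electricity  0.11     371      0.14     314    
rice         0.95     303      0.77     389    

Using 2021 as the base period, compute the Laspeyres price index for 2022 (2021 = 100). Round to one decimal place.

Laspeyres price index uses base-period quantities as weights.
ΣP(2022)·Q(2021) = 0.09×105 + 5.54×22 + 5.15×147 + 0.14×371 + 0.77×303 = 9.45 + 121.88 + 757.05 + 51.94 + 233.31 = 1173.63
ΣP(2021)·Q(2021) = 0.12×105 + 4.29×22 + 4.38×147 + 0.11×371 + 0.95×303 = 12.6 + 94.38 + 643.86 + 40.81 + 287.85 = 1079.5
Index = 1173.63 / 1079.5 × 100 = 108.7198

108.7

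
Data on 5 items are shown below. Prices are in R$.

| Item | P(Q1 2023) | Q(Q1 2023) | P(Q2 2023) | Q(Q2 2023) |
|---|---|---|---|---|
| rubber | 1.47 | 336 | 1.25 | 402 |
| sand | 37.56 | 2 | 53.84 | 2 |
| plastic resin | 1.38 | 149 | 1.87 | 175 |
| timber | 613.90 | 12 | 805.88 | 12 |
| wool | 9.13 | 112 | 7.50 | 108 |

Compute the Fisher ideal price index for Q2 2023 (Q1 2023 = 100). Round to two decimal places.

Laspeyres component (base-period weights):
ΣP(Q2 2023)Q(Q1 2023) = 1.25×336 + 53.84×2 + 1.87×149 + 805.88×12 + 7.50×112 = 420 + 107.68 + 278.63 + 9670.56 + 840 = 11316.87
ΣP(Q1 2023)Q(Q1 2023) = 1.47×336 + 37.56×2 + 1.38×149 + 613.90×12 + 9.13×112 = 493.92 + 75.12 + 205.62 + 7366.8 + 1022.56 = 9164.02
L = 11316.87 / 9164.02 × 100 = 123.4924
Paasche component (current-period weights):
ΣP(Q2 2023)Q(Q2 2023) = 1.25×402 + 53.84×2 + 1.87×175 + 805.88×12 + 7.50×108 = 502.5 + 107.68 + 327.25 + 9670.56 + 810 = 11417.99
ΣP(Q1 2023)Q(Q2 2023) = 1.47×402 + 37.56×2 + 1.38×175 + 613.90×12 + 9.13×108 = 590.94 + 75.12 + 241.5 + 7366.8 + 986.04 = 9260.4
P = 11417.99 / 9260.4 × 100 = 123.2991
Fisher = √(L × P) = √(123.4924 × 123.2991) = 123.3957

123.40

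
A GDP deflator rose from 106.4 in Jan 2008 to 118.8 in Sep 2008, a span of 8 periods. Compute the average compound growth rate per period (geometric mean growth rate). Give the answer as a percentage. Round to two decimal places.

1.39%

Growth factor = (118.8/106.4)^(1/8) = (1.116541)^(1/8) = 1.013875
Growth rate = 1.013875 − 1 = 0.013875 = 1.3875%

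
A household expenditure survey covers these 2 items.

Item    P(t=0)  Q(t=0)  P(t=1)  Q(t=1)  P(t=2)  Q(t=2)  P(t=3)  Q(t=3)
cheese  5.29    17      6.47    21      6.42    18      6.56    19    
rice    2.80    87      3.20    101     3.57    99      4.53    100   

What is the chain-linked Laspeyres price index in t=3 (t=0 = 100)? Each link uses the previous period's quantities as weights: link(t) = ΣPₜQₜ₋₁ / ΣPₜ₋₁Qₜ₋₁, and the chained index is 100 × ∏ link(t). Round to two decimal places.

Link t=0→t=1:
ΣP(t=1)Q(t=0) = 6.47×17 + 3.20×87 = 109.99 + 278.4 = 388.39
ΣP(t=0)Q(t=0) = 5.29×17 + 2.80×87 = 89.93 + 243.6 = 333.53
link = 388.39/333.53 = 1.164483
Link t=1→t=2:
ΣP(t=2)Q(t=1) = 6.42×21 + 3.57×101 = 134.82 + 360.57 = 495.39
ΣP(t=1)Q(t=1) = 6.47×21 + 3.20×101 = 135.87 + 323.2 = 459.07
link = 495.39/459.07 = 1.079116
Link t=2→t=3:
ΣP(t=3)Q(t=2) = 6.56×18 + 4.53×99 = 118.08 + 448.47 = 566.55
ΣP(t=2)Q(t=2) = 6.42×18 + 3.57×99 = 115.56 + 353.43 = 468.99
link = 566.55/468.99 = 1.208021
Chained index = 100 × 1.164483 × 1.079116 × 1.208021 = 151.8015

151.80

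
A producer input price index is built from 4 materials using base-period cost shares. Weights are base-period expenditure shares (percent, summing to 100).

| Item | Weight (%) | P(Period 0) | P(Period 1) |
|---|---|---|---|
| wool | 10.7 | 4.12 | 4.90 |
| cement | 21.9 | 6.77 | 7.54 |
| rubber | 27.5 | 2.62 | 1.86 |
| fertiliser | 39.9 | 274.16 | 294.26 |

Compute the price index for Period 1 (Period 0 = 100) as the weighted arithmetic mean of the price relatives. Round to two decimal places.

wool: 10.7 × (4.90/4.12) = 10.7 × 1.189320 = 12.7257
cement: 21.9 × (7.54/6.77) = 21.9 × 1.113737 = 24.3908
rubber: 27.5 × (1.86/2.62) = 27.5 × 0.709924 = 19.5229
fertiliser: 39.9 × (294.26/274.16) = 39.9 × 1.073315 = 42.8253
Index = Σ wᵢ·(p₁ᵢ/p₀ᵢ) = 12.7257 + 24.3908 + 19.5229 + 42.8253 = 99.4647

99.46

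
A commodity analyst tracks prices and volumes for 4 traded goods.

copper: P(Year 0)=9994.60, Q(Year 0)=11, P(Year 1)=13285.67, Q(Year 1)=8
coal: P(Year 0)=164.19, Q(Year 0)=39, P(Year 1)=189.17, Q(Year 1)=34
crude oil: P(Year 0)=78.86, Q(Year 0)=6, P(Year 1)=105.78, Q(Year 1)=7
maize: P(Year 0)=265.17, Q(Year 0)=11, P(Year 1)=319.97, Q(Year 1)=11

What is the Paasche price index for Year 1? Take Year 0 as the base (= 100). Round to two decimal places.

131.42

Paasche price index uses current-period quantities as weights.
ΣP(Year 1)·Q(Year 1) = 13285.67×8 + 189.17×34 + 105.78×7 + 319.97×11 = 106285.36 + 6431.78 + 740.46 + 3519.67 = 116977.27
ΣP(Year 0)·Q(Year 1) = 9994.60×8 + 164.19×34 + 78.86×7 + 265.17×11 = 79956.8 + 5582.46 + 552.02 + 2916.87 = 89008.15
Index = 116977.27 / 89008.15 × 100 = 131.4231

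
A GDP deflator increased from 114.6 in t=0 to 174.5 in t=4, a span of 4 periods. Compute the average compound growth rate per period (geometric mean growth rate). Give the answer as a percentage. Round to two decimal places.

Growth factor = (174.5/114.6)^(1/4) = (1.522688)^(1/4) = 1.110843
Growth rate = 1.110843 − 1 = 0.110843 = 11.0843%

11.08%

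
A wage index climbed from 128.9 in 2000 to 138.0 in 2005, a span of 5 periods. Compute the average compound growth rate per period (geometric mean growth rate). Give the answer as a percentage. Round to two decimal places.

1.37%

Growth factor = (138.0/128.9)^(1/5) = (1.070597)^(1/5) = 1.013737
Growth rate = 1.013737 − 1 = 0.013737 = 1.3737%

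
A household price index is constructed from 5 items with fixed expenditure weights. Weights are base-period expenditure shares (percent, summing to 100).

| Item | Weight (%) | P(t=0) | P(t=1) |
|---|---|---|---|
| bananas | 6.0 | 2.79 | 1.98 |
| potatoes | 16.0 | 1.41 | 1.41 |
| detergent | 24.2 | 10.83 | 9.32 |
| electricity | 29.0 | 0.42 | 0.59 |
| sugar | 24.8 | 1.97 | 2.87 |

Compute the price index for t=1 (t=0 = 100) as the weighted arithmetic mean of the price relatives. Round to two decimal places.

bananas: 6.0 × (1.98/2.79) = 6.0 × 0.709677 = 4.2581
potatoes: 16.0 × (1.41/1.41) = 16.0 × 1.000000 = 16.0000
detergent: 24.2 × (9.32/10.83) = 24.2 × 0.860572 = 20.8259
electricity: 29.0 × (0.59/0.42) = 29.0 × 1.404762 = 40.7381
sugar: 24.8 × (2.87/1.97) = 24.8 × 1.456853 = 36.1299
Index = Σ wᵢ·(p₁ᵢ/p₀ᵢ) = 4.2581 + 16.0000 + 20.8259 + 40.7381 + 36.1299 = 117.9520

117.95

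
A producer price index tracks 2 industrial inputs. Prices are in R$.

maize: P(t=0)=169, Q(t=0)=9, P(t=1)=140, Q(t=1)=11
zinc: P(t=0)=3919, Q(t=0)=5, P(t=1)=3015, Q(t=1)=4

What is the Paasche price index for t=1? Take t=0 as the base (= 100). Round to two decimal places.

77.56

Paasche price index uses current-period quantities as weights.
ΣP(t=1)·Q(t=1) = 140×11 + 3015×4 = 1540 + 12060 = 13600
ΣP(t=0)·Q(t=1) = 169×11 + 3919×4 = 1859 + 15676 = 17535
Index = 13600 / 17535 × 100 = 77.5592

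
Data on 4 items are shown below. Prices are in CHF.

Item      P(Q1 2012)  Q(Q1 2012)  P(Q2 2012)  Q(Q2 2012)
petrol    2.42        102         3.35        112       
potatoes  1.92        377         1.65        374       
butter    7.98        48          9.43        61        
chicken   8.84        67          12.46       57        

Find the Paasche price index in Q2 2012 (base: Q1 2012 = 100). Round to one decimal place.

115.1

Paasche price index uses current-period quantities as weights.
ΣP(Q2 2012)·Q(Q2 2012) = 3.35×112 + 1.65×374 + 9.43×61 + 12.46×57 = 375.2 + 617.1 + 575.23 + 710.22 = 2277.75
ΣP(Q1 2012)·Q(Q2 2012) = 2.42×112 + 1.92×374 + 7.98×61 + 8.84×57 = 271.04 + 718.08 + 486.78 + 503.88 = 1979.78
Index = 2277.75 / 1979.78 × 100 = 115.0507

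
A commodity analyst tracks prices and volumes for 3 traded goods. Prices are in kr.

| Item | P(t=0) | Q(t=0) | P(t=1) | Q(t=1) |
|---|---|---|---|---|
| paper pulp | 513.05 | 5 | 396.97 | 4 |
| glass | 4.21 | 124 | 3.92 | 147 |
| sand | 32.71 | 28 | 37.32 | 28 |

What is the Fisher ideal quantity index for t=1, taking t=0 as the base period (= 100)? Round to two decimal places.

Laspeyres component (base-period weights):
ΣP(t=0)Q(t=1) = 513.05×4 + 4.21×147 + 32.71×28 = 2052.2 + 618.87 + 915.88 = 3586.95
ΣP(t=0)Q(t=0) = 513.05×5 + 4.21×124 + 32.71×28 = 2565.25 + 522.04 + 915.88 = 4003.17
L = 3586.95 / 4003.17 × 100 = 89.6027
Paasche component (current-period weights):
ΣP(t=1)Q(t=1) = 396.97×4 + 3.92×147 + 37.32×28 = 1587.88 + 576.24 + 1044.96 = 3209.08
ΣP(t=1)Q(t=0) = 396.97×5 + 3.92×124 + 37.32×28 = 1984.85 + 486.08 + 1044.96 = 3515.89
P = 3209.08 / 3515.89 × 100 = 91.2736
Fisher = √(L × P) = √(89.6027 × 91.2736) = 90.4343

90.43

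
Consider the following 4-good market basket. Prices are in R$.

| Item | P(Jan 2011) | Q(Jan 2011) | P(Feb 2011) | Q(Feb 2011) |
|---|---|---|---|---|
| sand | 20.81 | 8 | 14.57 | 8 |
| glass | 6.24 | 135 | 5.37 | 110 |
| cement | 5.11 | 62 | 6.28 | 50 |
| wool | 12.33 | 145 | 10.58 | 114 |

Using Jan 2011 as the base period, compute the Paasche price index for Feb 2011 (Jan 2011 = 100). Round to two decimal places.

88.60

Paasche price index uses current-period quantities as weights.
ΣP(Feb 2011)·Q(Feb 2011) = 14.57×8 + 5.37×110 + 6.28×50 + 10.58×114 = 116.56 + 590.7 + 314 + 1206.12 = 2227.38
ΣP(Jan 2011)·Q(Feb 2011) = 20.81×8 + 6.24×110 + 5.11×50 + 12.33×114 = 166.48 + 686.4 + 255.5 + 1405.62 = 2514
Index = 2227.38 / 2514 × 100 = 88.5990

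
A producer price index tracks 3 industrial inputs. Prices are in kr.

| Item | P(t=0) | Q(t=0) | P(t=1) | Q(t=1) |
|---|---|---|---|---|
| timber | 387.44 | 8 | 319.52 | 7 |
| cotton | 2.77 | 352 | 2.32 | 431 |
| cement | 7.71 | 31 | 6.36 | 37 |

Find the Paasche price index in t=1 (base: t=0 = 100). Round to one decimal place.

Paasche price index uses current-period quantities as weights.
ΣP(t=1)·Q(t=1) = 319.52×7 + 2.32×431 + 6.36×37 = 2236.64 + 999.92 + 235.32 = 3471.88
ΣP(t=0)·Q(t=1) = 387.44×7 + 2.77×431 + 7.71×37 = 2712.08 + 1193.87 + 285.27 = 4191.22
Index = 3471.88 / 4191.22 × 100 = 82.8370

82.8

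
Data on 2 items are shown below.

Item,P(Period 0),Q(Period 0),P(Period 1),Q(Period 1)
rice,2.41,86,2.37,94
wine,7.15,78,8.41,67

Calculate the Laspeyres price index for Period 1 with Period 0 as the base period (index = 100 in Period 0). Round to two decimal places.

112.40

Laspeyres price index uses base-period quantities as weights.
ΣP(Period 1)·Q(Period 0) = 2.37×86 + 8.41×78 = 203.82 + 655.98 = 859.8
ΣP(Period 0)·Q(Period 0) = 2.41×86 + 7.15×78 = 207.26 + 557.7 = 764.96
Index = 859.8 / 764.96 × 100 = 112.3980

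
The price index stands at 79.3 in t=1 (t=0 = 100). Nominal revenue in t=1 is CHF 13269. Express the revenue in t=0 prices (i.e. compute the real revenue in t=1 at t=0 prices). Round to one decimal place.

Real = Nominal ÷ (Index/100) = 13269 ÷ (79.3/100)
     = 13269 ÷ 0.793 = 16732.6608

16732.7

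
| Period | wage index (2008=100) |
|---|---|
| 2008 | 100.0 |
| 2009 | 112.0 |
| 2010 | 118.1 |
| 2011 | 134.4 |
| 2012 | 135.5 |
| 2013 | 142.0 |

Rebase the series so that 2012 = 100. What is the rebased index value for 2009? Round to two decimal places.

82.66

Rebased(2009) = 112.0 / 135.5 × 100 = 82.6568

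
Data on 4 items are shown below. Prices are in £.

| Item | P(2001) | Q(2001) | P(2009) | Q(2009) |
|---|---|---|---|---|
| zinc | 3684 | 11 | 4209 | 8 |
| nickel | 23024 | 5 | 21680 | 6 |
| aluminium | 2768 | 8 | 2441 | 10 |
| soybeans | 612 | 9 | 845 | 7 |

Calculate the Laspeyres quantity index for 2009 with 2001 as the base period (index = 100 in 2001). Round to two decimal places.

Laspeyres quantity index uses base-period prices as weights.
ΣP(2001)·Q(2009) = 3684×8 + 23024×6 + 2768×10 + 612×7 = 29472 + 138144 + 27680 + 4284 = 199580
ΣP(2001)·Q(2001) = 3684×11 + 23024×5 + 2768×8 + 612×9 = 40524 + 115120 + 22144 + 5508 = 183296
Index = 199580 / 183296 × 100 = 108.8840

108.88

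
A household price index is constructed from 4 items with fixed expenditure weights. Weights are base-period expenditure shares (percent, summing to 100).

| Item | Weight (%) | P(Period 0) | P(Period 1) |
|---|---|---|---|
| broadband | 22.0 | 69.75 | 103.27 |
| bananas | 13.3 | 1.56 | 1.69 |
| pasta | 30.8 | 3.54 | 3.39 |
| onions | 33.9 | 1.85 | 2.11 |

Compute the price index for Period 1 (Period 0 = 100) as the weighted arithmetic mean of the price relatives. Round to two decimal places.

115.14

broadband: 22.0 × (103.27/69.75) = 22.0 × 1.480573 = 32.5726
bananas: 13.3 × (1.69/1.56) = 13.3 × 1.083333 = 14.4083
pasta: 30.8 × (3.39/3.54) = 30.8 × 0.957627 = 29.4949
onions: 33.9 × (2.11/1.85) = 33.9 × 1.140541 = 38.6643
Index = Σ wᵢ·(p₁ᵢ/p₀ᵢ) = 32.5726 + 14.4083 + 29.4949 + 38.6643 = 115.1402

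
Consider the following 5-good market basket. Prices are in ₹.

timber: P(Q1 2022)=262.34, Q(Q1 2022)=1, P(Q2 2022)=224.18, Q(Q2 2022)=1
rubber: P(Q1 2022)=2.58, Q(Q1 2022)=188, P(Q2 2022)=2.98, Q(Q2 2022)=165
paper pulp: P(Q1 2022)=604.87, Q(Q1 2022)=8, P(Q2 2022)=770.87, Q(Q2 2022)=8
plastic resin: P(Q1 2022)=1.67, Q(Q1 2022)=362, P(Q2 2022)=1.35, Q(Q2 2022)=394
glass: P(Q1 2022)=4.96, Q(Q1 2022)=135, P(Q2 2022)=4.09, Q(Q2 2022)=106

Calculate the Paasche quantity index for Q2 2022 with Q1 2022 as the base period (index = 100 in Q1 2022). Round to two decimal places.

Paasche quantity index uses current-period prices as weights.
ΣP(Q2 2022)·Q(Q2 2022) = 224.18×1 + 2.98×165 + 770.87×8 + 1.35×394 + 4.09×106 = 224.18 + 491.7 + 6166.96 + 531.9 + 433.54 = 7848.28
ΣP(Q2 2022)·Q(Q1 2022) = 224.18×1 + 2.98×188 + 770.87×8 + 1.35×362 + 4.09×135 = 224.18 + 560.24 + 6166.96 + 488.7 + 552.15 = 7992.23
Index = 7848.28 / 7992.23 × 100 = 98.1989

98.20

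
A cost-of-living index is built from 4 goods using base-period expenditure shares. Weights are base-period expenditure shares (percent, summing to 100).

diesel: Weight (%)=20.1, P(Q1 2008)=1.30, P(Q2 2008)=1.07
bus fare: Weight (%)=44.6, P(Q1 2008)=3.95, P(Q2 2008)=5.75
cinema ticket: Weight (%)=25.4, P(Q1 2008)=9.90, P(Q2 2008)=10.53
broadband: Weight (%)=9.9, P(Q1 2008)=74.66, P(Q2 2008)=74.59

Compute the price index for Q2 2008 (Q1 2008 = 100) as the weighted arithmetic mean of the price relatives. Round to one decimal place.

118.4

diesel: 20.1 × (1.07/1.30) = 20.1 × 0.823077 = 16.5438
bus fare: 44.6 × (5.75/3.95) = 44.6 × 1.455696 = 64.9241
cinema ticket: 25.4 × (10.53/9.90) = 25.4 × 1.063636 = 27.0164
broadband: 9.9 × (74.59/74.66) = 9.9 × 0.999062 = 9.8907
Index = Σ wᵢ·(p₁ᵢ/p₀ᵢ) = 16.5438 + 64.9241 + 27.0164 + 9.8907 = 118.3750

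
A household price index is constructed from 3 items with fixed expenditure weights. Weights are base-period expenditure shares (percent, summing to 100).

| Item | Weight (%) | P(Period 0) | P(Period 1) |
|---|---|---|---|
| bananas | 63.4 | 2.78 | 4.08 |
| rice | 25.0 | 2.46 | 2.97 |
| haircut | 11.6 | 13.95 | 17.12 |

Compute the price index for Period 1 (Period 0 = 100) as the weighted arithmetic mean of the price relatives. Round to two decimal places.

bananas: 63.4 × (4.08/2.78) = 63.4 × 1.467626 = 93.0475
rice: 25.0 × (2.97/2.46) = 25.0 × 1.207317 = 30.1829
haircut: 11.6 × (17.12/13.95) = 11.6 × 1.227240 = 14.2360
Index = Σ wᵢ·(p₁ᵢ/p₀ᵢ) = 93.0475 + 30.1829 + 14.2360 = 137.4664

137.47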